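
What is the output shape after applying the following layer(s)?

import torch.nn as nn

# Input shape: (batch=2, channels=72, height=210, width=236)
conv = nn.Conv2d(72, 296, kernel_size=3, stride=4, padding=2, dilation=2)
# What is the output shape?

Input shape: (2, 72, 210, 236)
Output shape: (2, 296, 53, 59)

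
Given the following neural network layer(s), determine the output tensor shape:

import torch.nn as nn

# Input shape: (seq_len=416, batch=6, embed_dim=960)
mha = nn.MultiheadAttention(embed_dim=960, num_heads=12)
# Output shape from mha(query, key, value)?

Input shape: (416, 6, 960)
Output shape: (416, 6, 960)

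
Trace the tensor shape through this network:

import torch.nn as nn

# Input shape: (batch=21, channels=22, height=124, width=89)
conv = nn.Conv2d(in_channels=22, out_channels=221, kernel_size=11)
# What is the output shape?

Input shape: (21, 22, 124, 89)
Output shape: (21, 221, 114, 79)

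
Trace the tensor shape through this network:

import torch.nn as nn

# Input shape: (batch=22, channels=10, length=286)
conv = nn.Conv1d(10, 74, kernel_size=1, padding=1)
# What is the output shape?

Input shape: (22, 10, 286)
Output shape: (22, 74, 288)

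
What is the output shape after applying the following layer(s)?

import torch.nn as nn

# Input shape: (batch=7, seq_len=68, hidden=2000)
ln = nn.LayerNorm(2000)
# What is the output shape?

Input shape: (7, 68, 2000)
Output shape: (7, 68, 2000)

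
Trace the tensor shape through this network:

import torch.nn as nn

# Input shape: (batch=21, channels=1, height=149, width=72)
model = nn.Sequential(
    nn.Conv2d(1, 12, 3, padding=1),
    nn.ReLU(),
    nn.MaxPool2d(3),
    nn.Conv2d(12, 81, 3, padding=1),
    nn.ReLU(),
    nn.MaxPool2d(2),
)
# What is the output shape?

Input shape: (21, 1, 149, 72)
  -> after first Conv2d: (21, 12, 149, 72)
  -> after first MaxPool2d: (21, 12, 49, 24)
  -> after second Conv2d: (21, 81, 49, 24)
Output shape: (21, 81, 24, 12)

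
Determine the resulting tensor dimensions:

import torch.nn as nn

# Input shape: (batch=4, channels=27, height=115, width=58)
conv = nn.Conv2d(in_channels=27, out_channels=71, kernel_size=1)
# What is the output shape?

Input shape: (4, 27, 115, 58)
Output shape: (4, 71, 115, 58)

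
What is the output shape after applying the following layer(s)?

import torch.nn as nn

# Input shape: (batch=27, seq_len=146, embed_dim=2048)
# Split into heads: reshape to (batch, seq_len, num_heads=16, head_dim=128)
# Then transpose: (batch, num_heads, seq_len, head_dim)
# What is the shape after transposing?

Input shape: (27, 146, 2048)
  -> after reshape: (27, 146, 16, 128)
Output shape: (27, 16, 146, 128)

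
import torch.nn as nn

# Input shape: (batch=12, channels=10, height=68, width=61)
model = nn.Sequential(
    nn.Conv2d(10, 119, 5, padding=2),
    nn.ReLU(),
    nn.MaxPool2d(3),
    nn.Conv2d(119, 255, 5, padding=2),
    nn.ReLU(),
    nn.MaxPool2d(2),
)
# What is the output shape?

Input shape: (12, 10, 68, 61)
  -> after first Conv2d: (12, 119, 68, 61)
  -> after first MaxPool2d: (12, 119, 22, 20)
  -> after second Conv2d: (12, 255, 22, 20)
Output shape: (12, 255, 11, 10)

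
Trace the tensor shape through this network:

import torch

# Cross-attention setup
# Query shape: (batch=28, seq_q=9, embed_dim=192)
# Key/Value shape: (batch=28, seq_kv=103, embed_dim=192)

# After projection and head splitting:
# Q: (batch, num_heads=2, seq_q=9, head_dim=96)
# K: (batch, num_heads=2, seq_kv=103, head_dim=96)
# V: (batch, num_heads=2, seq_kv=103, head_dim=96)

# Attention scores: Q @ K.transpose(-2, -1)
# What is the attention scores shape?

Input shape: (28, 9, 192)
Output shape: (28, 2, 9, 103)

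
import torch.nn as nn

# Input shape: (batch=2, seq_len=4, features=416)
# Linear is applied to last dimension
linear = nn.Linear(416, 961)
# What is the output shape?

Input shape: (2, 4, 416)
Output shape: (2, 4, 961)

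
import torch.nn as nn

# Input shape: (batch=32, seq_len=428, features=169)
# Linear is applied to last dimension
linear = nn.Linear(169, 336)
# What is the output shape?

Input shape: (32, 428, 169)
Output shape: (32, 428, 336)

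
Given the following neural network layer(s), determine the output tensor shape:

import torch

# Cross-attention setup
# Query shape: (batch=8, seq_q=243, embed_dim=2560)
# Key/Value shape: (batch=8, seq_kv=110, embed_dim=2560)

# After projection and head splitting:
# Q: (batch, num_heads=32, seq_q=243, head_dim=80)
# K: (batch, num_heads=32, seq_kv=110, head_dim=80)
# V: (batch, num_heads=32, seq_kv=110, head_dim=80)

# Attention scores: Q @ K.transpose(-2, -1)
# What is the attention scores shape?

Input shape: (8, 243, 2560)
Output shape: (8, 32, 243, 110)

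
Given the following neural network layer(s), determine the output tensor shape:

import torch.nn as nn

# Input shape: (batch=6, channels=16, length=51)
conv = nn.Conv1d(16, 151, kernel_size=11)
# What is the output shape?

Input shape: (6, 16, 51)
Output shape: (6, 151, 41)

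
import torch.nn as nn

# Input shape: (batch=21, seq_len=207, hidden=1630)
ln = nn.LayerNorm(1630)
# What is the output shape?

Input shape: (21, 207, 1630)
Output shape: (21, 207, 1630)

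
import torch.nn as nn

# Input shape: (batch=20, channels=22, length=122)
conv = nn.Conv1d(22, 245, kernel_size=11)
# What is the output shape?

Input shape: (20, 22, 122)
Output shape: (20, 245, 112)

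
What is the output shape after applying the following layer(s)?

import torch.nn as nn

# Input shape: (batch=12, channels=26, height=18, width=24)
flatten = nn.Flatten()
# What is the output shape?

Input shape: (12, 26, 18, 24)
Output shape: (12, 11232)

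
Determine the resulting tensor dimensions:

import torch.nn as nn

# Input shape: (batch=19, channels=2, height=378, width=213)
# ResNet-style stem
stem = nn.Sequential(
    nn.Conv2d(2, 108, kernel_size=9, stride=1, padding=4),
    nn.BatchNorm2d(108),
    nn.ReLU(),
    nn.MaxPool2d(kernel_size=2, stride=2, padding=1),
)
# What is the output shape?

Input shape: (19, 2, 378, 213)
  -> after Conv2d 9x9 stride=1: (19, 108, 378, 213)
Output shape: (19, 108, 190, 107)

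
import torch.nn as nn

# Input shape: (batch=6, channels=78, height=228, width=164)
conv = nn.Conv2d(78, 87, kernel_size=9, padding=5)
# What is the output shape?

Input shape: (6, 78, 228, 164)
Output shape: (6, 87, 230, 166)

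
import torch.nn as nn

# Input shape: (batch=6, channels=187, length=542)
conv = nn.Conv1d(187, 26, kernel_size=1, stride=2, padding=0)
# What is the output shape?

Input shape: (6, 187, 542)
Output shape: (6, 26, 271)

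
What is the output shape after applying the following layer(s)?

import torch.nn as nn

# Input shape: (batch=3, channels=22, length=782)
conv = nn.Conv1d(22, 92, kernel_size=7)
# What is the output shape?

Input shape: (3, 22, 782)
Output shape: (3, 92, 776)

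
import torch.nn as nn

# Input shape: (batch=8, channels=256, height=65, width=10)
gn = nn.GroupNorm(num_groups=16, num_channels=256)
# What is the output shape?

Input shape: (8, 256, 65, 10)
Output shape: (8, 256, 65, 10)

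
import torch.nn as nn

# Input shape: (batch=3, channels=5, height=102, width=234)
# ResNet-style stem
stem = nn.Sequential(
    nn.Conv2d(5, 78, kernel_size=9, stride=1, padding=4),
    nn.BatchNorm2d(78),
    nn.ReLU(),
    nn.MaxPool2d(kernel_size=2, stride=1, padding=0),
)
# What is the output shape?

Input shape: (3, 5, 102, 234)
  -> after Conv2d 9x9 stride=1: (3, 78, 102, 234)
Output shape: (3, 78, 101, 233)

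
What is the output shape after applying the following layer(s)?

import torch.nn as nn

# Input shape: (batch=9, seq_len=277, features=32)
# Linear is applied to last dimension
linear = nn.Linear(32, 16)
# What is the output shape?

Input shape: (9, 277, 32)
Output shape: (9, 277, 16)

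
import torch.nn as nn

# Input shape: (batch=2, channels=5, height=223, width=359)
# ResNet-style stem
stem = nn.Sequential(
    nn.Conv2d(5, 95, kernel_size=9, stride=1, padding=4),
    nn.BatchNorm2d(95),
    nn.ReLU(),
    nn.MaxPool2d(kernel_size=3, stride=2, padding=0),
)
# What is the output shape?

Input shape: (2, 5, 223, 359)
  -> after Conv2d 9x9 stride=1: (2, 95, 223, 359)
Output shape: (2, 95, 111, 179)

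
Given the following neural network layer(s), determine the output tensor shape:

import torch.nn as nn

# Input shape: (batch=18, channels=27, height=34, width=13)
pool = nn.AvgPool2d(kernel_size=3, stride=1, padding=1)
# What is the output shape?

Input shape: (18, 27, 34, 13)
Output shape: (18, 27, 34, 13)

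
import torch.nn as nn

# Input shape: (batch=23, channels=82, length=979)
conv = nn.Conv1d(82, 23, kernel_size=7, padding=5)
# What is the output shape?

Input shape: (23, 82, 979)
Output shape: (23, 23, 983)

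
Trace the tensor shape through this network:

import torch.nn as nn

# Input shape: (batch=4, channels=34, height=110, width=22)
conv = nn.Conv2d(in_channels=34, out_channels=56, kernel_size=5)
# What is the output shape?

Input shape: (4, 34, 110, 22)
Output shape: (4, 56, 106, 18)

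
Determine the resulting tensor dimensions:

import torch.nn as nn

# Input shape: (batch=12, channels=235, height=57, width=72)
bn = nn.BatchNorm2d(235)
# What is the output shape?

Input shape: (12, 235, 57, 72)
Output shape: (12, 235, 57, 72)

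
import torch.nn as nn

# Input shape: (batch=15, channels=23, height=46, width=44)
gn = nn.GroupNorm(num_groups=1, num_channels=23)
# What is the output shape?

Input shape: (15, 23, 46, 44)
Output shape: (15, 23, 46, 44)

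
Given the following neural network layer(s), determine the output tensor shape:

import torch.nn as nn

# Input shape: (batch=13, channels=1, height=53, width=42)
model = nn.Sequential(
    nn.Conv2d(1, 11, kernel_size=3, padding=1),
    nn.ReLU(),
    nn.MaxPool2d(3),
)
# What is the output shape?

Input shape: (13, 1, 53, 42)
  -> after Conv2d: (13, 11, 53, 42)
  -> after ReLU: (13, 11, 53, 42)
Output shape: (13, 11, 17, 14)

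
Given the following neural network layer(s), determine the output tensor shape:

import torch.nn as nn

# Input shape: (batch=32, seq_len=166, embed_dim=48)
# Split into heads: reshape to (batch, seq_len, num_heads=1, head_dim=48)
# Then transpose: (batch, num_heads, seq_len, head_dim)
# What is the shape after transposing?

Input shape: (32, 166, 48)
  -> after reshape: (32, 166, 1, 48)
Output shape: (32, 1, 166, 48)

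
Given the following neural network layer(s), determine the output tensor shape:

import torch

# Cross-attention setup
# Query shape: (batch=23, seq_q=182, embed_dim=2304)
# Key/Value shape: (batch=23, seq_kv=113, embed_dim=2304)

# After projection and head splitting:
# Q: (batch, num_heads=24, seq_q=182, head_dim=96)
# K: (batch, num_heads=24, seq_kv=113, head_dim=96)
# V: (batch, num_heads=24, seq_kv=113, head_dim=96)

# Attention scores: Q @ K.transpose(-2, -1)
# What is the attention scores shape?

Input shape: (23, 182, 2304)
Output shape: (23, 24, 182, 113)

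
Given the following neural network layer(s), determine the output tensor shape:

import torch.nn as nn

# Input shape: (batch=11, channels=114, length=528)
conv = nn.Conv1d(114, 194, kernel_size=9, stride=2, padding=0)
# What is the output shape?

Input shape: (11, 114, 528)
Output shape: (11, 194, 260)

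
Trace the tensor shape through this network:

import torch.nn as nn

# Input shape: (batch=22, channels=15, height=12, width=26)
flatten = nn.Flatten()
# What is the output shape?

Input shape: (22, 15, 12, 26)
Output shape: (22, 4680)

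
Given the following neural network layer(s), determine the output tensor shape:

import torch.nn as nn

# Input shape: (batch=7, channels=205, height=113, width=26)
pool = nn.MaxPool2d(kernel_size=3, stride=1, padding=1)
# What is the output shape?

Input shape: (7, 205, 113, 26)
Output shape: (7, 205, 113, 26)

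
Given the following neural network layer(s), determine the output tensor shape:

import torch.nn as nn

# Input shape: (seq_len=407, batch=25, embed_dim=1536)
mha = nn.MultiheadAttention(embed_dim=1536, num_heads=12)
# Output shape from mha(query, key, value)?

Input shape: (407, 25, 1536)
Output shape: (407, 25, 1536)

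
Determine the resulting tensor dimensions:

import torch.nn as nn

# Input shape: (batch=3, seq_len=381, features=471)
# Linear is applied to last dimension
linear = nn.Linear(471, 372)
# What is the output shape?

Input shape: (3, 381, 471)
Output shape: (3, 381, 372)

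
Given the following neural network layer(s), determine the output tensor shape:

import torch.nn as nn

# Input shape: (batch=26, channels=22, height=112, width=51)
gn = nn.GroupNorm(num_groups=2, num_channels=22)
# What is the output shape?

Input shape: (26, 22, 112, 51)
Output shape: (26, 22, 112, 51)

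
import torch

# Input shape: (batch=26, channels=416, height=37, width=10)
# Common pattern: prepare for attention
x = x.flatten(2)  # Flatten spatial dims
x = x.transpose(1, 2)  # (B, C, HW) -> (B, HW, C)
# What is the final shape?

Input shape: (26, 416, 37, 10)
  -> after flatten(2): (26, 416, 370)
Output shape: (26, 370, 416)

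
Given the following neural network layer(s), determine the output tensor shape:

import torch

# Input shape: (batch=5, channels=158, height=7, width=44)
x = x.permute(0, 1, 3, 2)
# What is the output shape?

Input shape: (5, 158, 7, 44)
Output shape: (5, 158, 44, 7)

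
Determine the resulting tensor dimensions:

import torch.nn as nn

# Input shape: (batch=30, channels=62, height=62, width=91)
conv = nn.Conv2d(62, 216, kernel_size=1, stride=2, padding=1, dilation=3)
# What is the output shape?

Input shape: (30, 62, 62, 91)
Output shape: (30, 216, 32, 47)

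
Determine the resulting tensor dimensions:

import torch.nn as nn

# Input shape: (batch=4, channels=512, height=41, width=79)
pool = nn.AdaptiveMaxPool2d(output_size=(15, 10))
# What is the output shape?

Input shape: (4, 512, 41, 79)
Output shape: (4, 512, 15, 10)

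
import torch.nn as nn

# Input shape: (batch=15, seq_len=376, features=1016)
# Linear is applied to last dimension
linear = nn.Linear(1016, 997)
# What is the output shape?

Input shape: (15, 376, 1016)
Output shape: (15, 376, 997)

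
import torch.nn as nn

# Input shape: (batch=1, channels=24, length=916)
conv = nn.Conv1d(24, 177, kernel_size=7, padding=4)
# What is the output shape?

Input shape: (1, 24, 916)
Output shape: (1, 177, 918)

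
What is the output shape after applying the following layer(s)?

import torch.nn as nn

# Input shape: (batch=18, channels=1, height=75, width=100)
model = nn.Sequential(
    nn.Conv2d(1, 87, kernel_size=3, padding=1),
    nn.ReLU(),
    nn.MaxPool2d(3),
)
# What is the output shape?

Input shape: (18, 1, 75, 100)
  -> after Conv2d: (18, 87, 75, 100)
  -> after ReLU: (18, 87, 75, 100)
Output shape: (18, 87, 25, 33)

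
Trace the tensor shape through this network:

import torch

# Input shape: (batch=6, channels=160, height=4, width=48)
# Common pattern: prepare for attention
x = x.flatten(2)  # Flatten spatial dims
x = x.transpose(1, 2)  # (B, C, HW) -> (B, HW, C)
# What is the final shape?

Input shape: (6, 160, 4, 48)
  -> after flatten(2): (6, 160, 192)
Output shape: (6, 192, 160)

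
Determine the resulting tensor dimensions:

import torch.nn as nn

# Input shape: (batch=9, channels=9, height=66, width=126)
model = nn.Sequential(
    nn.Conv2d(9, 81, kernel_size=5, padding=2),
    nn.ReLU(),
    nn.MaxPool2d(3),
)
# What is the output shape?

Input shape: (9, 9, 66, 126)
  -> after Conv2d: (9, 81, 66, 126)
  -> after ReLU: (9, 81, 66, 126)
Output shape: (9, 81, 22, 42)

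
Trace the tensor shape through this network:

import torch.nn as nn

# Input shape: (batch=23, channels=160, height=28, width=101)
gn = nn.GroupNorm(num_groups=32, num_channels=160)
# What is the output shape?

Input shape: (23, 160, 28, 101)
Output shape: (23, 160, 28, 101)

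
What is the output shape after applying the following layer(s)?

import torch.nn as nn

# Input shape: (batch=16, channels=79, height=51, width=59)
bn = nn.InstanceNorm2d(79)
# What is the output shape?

Input shape: (16, 79, 51, 59)
Output shape: (16, 79, 51, 59)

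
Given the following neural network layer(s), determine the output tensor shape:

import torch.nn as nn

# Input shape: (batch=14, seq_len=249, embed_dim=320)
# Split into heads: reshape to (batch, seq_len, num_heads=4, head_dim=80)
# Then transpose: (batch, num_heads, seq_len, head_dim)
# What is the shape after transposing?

Input shape: (14, 249, 320)
  -> after reshape: (14, 249, 4, 80)
Output shape: (14, 4, 249, 80)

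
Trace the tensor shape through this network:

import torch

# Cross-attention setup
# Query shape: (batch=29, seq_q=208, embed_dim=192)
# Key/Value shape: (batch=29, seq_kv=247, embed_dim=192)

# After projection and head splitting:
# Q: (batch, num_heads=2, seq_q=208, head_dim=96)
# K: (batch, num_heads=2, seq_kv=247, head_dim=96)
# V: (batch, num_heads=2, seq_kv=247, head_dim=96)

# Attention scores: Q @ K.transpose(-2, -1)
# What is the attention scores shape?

Input shape: (29, 208, 192)
Output shape: (29, 2, 208, 247)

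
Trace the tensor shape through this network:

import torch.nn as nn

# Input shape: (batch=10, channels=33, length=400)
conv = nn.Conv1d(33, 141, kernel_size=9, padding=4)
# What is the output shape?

Input shape: (10, 33, 400)
Output shape: (10, 141, 400)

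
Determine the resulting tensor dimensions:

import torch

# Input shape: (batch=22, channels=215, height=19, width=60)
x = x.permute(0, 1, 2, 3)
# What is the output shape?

Input shape: (22, 215, 19, 60)
Output shape: (22, 215, 19, 60)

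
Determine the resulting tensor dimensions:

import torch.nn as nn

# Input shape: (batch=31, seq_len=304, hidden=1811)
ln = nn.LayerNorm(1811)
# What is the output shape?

Input shape: (31, 304, 1811)
Output shape: (31, 304, 1811)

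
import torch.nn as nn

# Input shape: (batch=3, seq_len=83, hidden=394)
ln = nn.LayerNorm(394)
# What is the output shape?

Input shape: (3, 83, 394)
Output shape: (3, 83, 394)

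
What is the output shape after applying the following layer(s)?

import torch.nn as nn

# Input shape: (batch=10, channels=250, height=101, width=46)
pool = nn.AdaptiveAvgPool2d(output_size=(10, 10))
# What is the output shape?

Input shape: (10, 250, 101, 46)
Output shape: (10, 250, 10, 10)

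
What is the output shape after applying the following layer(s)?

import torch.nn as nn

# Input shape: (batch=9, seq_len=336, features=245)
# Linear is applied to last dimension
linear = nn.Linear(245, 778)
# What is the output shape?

Input shape: (9, 336, 245)
Output shape: (9, 336, 778)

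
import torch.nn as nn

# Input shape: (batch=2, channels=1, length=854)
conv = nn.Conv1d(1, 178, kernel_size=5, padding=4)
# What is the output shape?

Input shape: (2, 1, 854)
Output shape: (2, 178, 858)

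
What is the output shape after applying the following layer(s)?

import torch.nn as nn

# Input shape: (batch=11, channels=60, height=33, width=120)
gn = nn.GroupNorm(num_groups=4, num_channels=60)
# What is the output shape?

Input shape: (11, 60, 33, 120)
Output shape: (11, 60, 33, 120)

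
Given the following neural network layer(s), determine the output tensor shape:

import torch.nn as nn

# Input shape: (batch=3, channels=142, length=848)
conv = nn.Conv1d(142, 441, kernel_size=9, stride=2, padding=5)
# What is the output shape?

Input shape: (3, 142, 848)
Output shape: (3, 441, 425)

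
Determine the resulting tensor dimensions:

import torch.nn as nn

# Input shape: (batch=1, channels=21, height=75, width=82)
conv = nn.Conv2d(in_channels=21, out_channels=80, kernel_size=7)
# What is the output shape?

Input shape: (1, 21, 75, 82)
Output shape: (1, 80, 69, 76)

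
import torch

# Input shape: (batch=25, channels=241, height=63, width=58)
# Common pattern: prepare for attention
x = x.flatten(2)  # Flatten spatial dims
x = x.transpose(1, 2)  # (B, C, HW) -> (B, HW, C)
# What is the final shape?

Input shape: (25, 241, 63, 58)
  -> after flatten(2): (25, 241, 3654)
Output shape: (25, 3654, 241)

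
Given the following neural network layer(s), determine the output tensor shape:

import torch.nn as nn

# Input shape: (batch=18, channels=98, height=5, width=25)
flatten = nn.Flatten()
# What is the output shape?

Input shape: (18, 98, 5, 25)
Output shape: (18, 12250)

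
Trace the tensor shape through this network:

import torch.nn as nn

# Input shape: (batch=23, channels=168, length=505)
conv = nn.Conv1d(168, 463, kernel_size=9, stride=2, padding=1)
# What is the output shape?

Input shape: (23, 168, 505)
Output shape: (23, 463, 250)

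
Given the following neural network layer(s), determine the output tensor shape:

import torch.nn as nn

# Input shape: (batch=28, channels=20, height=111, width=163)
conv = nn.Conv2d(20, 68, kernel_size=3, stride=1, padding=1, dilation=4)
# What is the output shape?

Input shape: (28, 20, 111, 163)
Output shape: (28, 68, 105, 157)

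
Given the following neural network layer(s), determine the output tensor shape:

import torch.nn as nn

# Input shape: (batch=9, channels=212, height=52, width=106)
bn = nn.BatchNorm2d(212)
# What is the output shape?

Input shape: (9, 212, 52, 106)
Output shape: (9, 212, 52, 106)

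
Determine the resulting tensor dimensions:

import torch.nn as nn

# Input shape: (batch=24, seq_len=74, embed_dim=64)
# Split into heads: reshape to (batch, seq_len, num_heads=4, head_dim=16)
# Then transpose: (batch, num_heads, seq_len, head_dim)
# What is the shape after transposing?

Input shape: (24, 74, 64)
  -> after reshape: (24, 74, 4, 16)
Output shape: (24, 4, 74, 16)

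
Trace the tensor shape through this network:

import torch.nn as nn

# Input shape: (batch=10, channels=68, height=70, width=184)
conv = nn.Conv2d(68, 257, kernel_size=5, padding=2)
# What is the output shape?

Input shape: (10, 68, 70, 184)
Output shape: (10, 257, 70, 184)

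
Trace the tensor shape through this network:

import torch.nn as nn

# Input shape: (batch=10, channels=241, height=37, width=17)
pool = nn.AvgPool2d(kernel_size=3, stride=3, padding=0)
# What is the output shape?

Input shape: (10, 241, 37, 17)
Output shape: (10, 241, 12, 5)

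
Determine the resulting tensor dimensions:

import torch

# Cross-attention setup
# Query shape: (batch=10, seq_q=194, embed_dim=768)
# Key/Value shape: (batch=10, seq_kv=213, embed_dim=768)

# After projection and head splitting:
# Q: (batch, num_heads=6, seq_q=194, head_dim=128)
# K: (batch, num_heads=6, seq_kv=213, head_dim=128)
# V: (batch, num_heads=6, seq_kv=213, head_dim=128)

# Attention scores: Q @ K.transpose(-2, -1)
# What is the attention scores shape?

Input shape: (10, 194, 768)
Output shape: (10, 6, 194, 213)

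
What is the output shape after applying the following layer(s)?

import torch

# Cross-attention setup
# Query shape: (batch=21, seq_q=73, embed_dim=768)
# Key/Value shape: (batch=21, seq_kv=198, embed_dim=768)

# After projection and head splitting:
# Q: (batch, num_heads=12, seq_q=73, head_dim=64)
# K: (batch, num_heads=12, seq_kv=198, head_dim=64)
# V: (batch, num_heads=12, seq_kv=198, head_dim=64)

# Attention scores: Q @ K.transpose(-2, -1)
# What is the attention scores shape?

Input shape: (21, 73, 768)
Output shape: (21, 12, 73, 198)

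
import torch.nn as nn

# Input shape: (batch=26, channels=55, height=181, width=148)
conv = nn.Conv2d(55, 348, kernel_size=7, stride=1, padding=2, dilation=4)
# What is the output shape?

Input shape: (26, 55, 181, 148)
Output shape: (26, 348, 161, 128)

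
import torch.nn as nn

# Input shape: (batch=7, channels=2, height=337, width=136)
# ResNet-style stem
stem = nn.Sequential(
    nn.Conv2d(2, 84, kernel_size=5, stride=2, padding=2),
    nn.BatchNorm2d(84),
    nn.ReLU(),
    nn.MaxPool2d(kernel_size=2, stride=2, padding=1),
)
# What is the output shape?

Input shape: (7, 2, 337, 136)
  -> after Conv2d 5x5 stride=2: (7, 84, 169, 68)
Output shape: (7, 84, 85, 35)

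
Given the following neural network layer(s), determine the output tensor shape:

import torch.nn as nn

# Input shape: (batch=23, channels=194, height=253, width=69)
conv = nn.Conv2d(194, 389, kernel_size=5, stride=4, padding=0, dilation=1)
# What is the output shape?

Input shape: (23, 194, 253, 69)
Output shape: (23, 389, 63, 17)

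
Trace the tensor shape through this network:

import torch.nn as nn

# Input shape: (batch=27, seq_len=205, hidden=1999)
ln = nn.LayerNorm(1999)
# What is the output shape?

Input shape: (27, 205, 1999)
Output shape: (27, 205, 1999)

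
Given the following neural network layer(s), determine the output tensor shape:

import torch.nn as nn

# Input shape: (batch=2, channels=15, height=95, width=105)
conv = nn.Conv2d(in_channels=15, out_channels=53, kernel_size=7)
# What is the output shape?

Input shape: (2, 15, 95, 105)
Output shape: (2, 53, 89, 99)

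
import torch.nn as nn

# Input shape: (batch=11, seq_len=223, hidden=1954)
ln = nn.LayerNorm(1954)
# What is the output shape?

Input shape: (11, 223, 1954)
Output shape: (11, 223, 1954)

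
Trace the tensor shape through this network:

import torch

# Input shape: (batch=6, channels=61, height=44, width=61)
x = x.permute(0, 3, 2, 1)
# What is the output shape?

Input shape: (6, 61, 44, 61)
Output shape: (6, 61, 44, 61)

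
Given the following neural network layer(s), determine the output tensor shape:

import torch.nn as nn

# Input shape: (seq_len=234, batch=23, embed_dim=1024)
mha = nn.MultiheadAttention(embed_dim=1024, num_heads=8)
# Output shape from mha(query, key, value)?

Input shape: (234, 23, 1024)
Output shape: (234, 23, 1024)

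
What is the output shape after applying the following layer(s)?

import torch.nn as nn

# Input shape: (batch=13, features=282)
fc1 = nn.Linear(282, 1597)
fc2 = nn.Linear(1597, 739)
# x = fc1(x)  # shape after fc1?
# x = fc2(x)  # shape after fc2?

Input shape: (13, 282)
  -> after fc1: (13, 1597)
Output shape: (13, 739)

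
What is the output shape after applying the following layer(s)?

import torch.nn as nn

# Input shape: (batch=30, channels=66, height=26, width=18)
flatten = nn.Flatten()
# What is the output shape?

Input shape: (30, 66, 26, 18)
Output shape: (30, 30888)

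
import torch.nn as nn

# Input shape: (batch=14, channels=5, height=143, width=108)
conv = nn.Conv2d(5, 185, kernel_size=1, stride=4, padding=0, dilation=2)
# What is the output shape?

Input shape: (14, 5, 143, 108)
Output shape: (14, 185, 36, 27)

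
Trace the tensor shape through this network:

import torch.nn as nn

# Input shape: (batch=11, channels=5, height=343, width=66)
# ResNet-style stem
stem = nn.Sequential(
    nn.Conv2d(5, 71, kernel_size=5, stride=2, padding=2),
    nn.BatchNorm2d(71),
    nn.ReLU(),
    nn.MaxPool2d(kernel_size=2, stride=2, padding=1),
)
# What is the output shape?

Input shape: (11, 5, 343, 66)
  -> after Conv2d 5x5 stride=2: (11, 71, 172, 33)
Output shape: (11, 71, 87, 17)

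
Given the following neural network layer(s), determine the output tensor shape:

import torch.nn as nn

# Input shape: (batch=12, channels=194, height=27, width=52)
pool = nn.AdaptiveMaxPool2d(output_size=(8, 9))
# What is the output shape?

Input shape: (12, 194, 27, 52)
Output shape: (12, 194, 8, 9)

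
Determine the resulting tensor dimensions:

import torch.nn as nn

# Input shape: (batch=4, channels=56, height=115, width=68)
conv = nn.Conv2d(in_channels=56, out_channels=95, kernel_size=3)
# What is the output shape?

Input shape: (4, 56, 115, 68)
Output shape: (4, 95, 113, 66)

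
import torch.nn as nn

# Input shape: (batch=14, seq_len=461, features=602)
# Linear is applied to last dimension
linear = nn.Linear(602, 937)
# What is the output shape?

Input shape: (14, 461, 602)
Output shape: (14, 461, 937)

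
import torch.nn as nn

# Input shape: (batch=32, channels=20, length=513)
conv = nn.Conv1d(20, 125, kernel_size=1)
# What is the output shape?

Input shape: (32, 20, 513)
Output shape: (32, 125, 513)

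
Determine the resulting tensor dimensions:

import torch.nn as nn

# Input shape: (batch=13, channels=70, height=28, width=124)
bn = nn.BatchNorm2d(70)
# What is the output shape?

Input shape: (13, 70, 28, 124)
Output shape: (13, 70, 28, 124)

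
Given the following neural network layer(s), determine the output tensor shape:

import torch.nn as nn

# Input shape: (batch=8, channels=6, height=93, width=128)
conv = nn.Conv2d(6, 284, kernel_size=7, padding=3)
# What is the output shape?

Input shape: (8, 6, 93, 128)
Output shape: (8, 284, 93, 128)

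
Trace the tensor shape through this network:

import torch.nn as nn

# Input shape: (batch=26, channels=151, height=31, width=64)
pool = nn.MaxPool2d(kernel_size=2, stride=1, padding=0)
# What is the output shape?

Input shape: (26, 151, 31, 64)
Output shape: (26, 151, 30, 63)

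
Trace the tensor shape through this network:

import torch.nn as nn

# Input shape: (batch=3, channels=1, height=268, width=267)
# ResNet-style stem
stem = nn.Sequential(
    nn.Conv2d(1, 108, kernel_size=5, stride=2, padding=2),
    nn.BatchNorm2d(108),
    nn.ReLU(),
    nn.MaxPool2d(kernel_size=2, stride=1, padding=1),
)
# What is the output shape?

Input shape: (3, 1, 268, 267)
  -> after Conv2d 5x5 stride=2: (3, 108, 134, 134)
Output shape: (3, 108, 135, 135)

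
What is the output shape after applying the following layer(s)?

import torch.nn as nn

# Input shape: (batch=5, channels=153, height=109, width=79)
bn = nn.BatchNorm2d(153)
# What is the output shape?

Input shape: (5, 153, 109, 79)
Output shape: (5, 153, 109, 79)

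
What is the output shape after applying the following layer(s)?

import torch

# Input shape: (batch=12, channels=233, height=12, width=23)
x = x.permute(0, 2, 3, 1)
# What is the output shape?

Input shape: (12, 233, 12, 23)
Output shape: (12, 12, 23, 233)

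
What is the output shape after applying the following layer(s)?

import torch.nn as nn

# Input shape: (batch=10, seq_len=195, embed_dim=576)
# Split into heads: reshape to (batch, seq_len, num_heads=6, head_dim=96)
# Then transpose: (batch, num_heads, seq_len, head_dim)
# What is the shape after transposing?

Input shape: (10, 195, 576)
  -> after reshape: (10, 195, 6, 96)
Output shape: (10, 6, 195, 96)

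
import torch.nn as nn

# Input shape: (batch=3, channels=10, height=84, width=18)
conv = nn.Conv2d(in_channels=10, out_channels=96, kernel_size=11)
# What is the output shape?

Input shape: (3, 10, 84, 18)
Output shape: (3, 96, 74, 8)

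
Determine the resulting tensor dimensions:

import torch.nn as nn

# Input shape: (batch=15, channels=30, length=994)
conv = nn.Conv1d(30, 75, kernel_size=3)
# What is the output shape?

Input shape: (15, 30, 994)
Output shape: (15, 75, 992)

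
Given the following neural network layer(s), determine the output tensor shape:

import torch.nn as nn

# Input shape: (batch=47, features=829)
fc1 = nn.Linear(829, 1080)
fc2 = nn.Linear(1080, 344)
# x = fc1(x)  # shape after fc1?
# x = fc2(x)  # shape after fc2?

Input shape: (47, 829)
  -> after fc1: (47, 1080)
Output shape: (47, 344)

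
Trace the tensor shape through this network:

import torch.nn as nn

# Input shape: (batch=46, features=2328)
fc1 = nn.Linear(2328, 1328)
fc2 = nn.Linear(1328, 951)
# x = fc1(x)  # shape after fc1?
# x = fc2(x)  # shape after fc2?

Input shape: (46, 2328)
  -> after fc1: (46, 1328)
Output shape: (46, 951)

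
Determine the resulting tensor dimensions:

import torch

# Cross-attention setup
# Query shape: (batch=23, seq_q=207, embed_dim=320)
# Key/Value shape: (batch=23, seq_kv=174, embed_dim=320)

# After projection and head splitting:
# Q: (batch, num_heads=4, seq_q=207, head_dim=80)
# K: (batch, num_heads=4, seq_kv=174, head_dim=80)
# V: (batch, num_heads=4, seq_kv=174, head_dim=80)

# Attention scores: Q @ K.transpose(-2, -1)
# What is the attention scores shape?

Input shape: (23, 207, 320)
Output shape: (23, 4, 207, 174)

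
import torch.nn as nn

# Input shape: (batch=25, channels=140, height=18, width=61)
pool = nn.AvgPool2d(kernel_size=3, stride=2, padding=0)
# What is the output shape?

Input shape: (25, 140, 18, 61)
Output shape: (25, 140, 8, 30)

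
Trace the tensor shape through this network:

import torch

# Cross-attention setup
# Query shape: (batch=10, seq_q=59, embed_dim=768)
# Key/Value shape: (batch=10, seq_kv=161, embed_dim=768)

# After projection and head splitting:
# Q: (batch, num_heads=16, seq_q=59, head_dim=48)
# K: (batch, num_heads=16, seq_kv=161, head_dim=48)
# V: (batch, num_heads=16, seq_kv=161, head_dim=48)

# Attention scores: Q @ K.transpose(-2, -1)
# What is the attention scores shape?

Input shape: (10, 59, 768)
Output shape: (10, 16, 59, 161)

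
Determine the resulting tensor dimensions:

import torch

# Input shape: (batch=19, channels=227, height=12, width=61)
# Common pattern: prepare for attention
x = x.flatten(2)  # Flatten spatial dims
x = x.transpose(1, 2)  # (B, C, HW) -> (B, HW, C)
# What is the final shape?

Input shape: (19, 227, 12, 61)
  -> after flatten(2): (19, 227, 732)
Output shape: (19, 732, 227)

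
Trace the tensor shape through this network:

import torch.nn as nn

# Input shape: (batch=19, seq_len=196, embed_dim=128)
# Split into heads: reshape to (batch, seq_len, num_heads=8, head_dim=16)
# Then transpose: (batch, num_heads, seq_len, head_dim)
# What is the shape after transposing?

Input shape: (19, 196, 128)
  -> after reshape: (19, 196, 8, 16)
Output shape: (19, 8, 196, 16)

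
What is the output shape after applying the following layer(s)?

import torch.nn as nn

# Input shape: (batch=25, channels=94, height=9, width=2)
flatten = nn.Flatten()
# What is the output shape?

Input shape: (25, 94, 9, 2)
Output shape: (25, 1692)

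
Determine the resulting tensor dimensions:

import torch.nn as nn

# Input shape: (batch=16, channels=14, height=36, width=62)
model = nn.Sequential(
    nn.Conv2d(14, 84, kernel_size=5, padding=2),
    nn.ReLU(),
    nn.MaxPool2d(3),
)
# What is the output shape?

Input shape: (16, 14, 36, 62)
  -> after Conv2d: (16, 84, 36, 62)
  -> after ReLU: (16, 84, 36, 62)
Output shape: (16, 84, 12, 20)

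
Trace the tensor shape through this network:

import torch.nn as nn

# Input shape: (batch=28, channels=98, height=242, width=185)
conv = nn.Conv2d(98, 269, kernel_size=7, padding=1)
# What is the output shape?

Input shape: (28, 98, 242, 185)
Output shape: (28, 269, 238, 181)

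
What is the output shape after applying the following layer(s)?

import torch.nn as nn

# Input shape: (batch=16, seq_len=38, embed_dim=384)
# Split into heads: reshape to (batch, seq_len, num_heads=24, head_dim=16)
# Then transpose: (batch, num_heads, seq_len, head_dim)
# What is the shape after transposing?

Input shape: (16, 38, 384)
  -> after reshape: (16, 38, 24, 16)
Output shape: (16, 24, 38, 16)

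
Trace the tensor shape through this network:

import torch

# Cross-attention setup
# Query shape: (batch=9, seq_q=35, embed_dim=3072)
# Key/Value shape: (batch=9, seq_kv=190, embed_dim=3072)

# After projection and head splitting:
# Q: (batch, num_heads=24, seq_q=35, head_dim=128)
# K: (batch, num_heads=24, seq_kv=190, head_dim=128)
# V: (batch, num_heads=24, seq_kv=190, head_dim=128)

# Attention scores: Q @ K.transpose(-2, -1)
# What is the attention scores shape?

Input shape: (9, 35, 3072)
Output shape: (9, 24, 35, 190)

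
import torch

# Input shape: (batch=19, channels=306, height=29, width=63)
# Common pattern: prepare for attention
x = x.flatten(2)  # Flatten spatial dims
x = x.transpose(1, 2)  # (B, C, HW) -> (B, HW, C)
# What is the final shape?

Input shape: (19, 306, 29, 63)
  -> after flatten(2): (19, 306, 1827)
Output shape: (19, 1827, 306)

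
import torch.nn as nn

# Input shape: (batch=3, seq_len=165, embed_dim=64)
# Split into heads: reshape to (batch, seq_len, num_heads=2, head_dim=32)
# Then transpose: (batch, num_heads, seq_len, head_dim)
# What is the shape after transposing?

Input shape: (3, 165, 64)
  -> after reshape: (3, 165, 2, 32)
Output shape: (3, 2, 165, 32)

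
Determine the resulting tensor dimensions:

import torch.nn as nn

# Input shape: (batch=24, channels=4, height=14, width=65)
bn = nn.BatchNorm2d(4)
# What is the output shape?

Input shape: (24, 4, 14, 65)
Output shape: (24, 4, 14, 65)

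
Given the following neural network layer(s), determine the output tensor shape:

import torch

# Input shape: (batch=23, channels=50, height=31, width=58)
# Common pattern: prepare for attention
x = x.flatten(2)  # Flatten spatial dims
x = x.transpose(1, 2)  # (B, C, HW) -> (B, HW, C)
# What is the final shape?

Input shape: (23, 50, 31, 58)
  -> after flatten(2): (23, 50, 1798)
Output shape: (23, 1798, 50)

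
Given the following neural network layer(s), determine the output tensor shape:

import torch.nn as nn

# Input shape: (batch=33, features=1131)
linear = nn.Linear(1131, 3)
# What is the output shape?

Input shape: (33, 1131)
Output shape: (33, 3)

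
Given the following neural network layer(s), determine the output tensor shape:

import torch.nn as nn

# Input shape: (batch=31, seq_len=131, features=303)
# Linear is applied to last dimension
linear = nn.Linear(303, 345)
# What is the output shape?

Input shape: (31, 131, 303)
Output shape: (31, 131, 345)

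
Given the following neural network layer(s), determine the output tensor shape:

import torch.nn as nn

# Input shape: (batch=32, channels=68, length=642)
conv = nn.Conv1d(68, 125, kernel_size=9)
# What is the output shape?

Input shape: (32, 68, 642)
Output shape: (32, 125, 634)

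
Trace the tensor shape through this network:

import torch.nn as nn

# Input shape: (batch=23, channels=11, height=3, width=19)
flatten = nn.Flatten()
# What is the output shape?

Input shape: (23, 11, 3, 19)
Output shape: (23, 627)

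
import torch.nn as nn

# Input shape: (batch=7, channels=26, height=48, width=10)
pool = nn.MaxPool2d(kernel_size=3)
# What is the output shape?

Input shape: (7, 26, 48, 10)
Output shape: (7, 26, 16, 3)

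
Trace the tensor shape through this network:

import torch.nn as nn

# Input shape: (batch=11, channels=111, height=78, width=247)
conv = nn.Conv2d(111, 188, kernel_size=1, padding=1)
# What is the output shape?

Input shape: (11, 111, 78, 247)
Output shape: (11, 188, 80, 249)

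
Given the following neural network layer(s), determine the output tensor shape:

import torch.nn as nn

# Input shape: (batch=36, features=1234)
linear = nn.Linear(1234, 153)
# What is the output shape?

Input shape: (36, 1234)
Output shape: (36, 153)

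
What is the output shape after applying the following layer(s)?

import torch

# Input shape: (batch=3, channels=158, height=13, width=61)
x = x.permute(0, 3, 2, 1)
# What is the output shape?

Input shape: (3, 158, 13, 61)
Output shape: (3, 61, 13, 158)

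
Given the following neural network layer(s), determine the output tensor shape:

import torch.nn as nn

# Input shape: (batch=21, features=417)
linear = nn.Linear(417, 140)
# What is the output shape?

Input shape: (21, 417)
Output shape: (21, 140)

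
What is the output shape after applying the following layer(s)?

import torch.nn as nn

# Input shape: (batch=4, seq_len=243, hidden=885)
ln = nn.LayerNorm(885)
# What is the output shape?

Input shape: (4, 243, 885)
Output shape: (4, 243, 885)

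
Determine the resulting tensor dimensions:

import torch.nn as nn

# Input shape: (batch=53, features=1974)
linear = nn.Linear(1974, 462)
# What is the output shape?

Input shape: (53, 1974)
Output shape: (53, 462)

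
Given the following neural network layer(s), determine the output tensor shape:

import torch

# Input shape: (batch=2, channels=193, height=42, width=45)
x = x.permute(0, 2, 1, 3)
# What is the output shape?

Input shape: (2, 193, 42, 45)
Output shape: (2, 42, 193, 45)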